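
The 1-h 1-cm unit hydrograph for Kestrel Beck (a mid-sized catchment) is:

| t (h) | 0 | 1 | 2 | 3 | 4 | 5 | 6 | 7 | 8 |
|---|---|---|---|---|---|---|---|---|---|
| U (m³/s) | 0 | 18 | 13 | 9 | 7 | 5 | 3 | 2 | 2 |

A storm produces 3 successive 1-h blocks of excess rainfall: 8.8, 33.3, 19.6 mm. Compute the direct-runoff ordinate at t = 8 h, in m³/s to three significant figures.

Q ≈ 14.3 m³/s

By discrete convolution, Q_j = Σ (P_i / 10 mm) · U_{j−i}.
At t = 8 h (j=8): Q = (8.8/10)·2 + (33.3/10)·2 + (19.6/10)·3 = 14.3 m³/s.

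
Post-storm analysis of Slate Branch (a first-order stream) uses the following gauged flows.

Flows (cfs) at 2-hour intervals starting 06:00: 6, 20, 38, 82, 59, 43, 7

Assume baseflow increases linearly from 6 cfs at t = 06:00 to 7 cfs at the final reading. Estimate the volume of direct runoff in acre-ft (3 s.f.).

V ≈ 34.6 acre-ft

Direct-runoff ordinates (Q − Q_b): 0.00, 13.83, 31.67, 75.50, 52.33, 36.17, 0.00 cfs.
ΣQ_DR = 209.5 cfs.
With Δt = 2 h = 7200 s, V = ΣQ_DR · Δt = 209.5 × 7200 = 1.51 × 10^6 ft³ = 34.6 acre-ft.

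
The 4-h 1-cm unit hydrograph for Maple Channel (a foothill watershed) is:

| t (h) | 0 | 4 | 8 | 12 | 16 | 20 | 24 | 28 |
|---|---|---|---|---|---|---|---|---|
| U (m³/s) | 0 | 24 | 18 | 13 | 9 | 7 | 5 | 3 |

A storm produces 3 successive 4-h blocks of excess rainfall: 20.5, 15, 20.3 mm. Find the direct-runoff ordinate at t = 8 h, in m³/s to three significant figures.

Q ≈ 72.9 m³/s

By discrete convolution, Q_j = Σ (P_i / 10 mm) · U_{j−i}.
At t = 8 h (j=2): Q = (20.5/10)·18 + (15/10)·24 + (20.3/10)·0 = 72.9 m³/s.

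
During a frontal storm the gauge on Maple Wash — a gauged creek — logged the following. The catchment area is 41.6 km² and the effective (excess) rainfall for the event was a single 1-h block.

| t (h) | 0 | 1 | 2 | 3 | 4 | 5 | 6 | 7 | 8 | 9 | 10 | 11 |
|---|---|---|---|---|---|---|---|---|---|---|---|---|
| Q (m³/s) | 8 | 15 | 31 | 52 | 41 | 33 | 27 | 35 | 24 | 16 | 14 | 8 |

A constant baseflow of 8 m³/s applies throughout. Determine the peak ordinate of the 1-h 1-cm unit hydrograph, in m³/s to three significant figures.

Direct runoff: 0.0, 7.0, 23.0, 44.0, 33.0, 25.0, 19.0, 27.0, 16.0, 8.0, 6.0, 0.0 m³/s; ΣQ_DR = 208.0 m³/s, peak = 44.0 m³/s.
Runoff depth d = ΣQ_DR·Δt / A = 208.0 × 3600 / (41.6 km²) = 18.00 mm.
The 1-cm UH is the DRH scaled by (10 mm)/d, so U_p = 44.0 × 10/18.00 = 24.4 m³/s.

U_p ≈ 24.4 m³/s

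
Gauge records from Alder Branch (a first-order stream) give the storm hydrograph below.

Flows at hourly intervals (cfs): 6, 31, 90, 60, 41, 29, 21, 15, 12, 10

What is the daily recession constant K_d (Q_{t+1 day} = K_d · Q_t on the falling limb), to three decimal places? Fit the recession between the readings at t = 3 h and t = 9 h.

Between t = 3 h and t = 9 h the flow falls from 60 to 10 cfs over 6×1 h = 6 h.
Per-interval ratio K = (10/60)^(1/6) = 0.7418; K_d = K^(24/1) = 0.001.

K_d ≈ 0.001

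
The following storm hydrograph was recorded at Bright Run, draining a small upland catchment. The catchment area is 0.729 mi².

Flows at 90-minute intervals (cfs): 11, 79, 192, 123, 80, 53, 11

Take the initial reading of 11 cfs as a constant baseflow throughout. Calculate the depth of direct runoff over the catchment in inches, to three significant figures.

d ≈ 1.50 in

Direct runoff: 0.0, 68.0, 181.0, 112.0, 69.0, 42.0, 0.0 cfs; ΣQ_DR = 472.0 cfs.
V = ΣQ_DR · Δt = 472.0 × 5400 s = 2.549 × 10^6 ft³.
Over A = 0.729 mi², depth = V / A = 1.50 in.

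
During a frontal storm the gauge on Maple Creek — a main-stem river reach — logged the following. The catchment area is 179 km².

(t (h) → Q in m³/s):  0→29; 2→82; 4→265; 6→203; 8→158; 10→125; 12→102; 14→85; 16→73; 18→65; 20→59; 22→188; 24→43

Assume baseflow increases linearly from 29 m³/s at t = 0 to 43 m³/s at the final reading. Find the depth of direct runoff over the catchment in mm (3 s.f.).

Direct runoff: 0.00, 51.83, 233.67, 170.50, 124.33, 90.17, 66.00, 47.83, 34.67, 25.50, 18.33, 146.17, 0.00 m³/s; ΣQ_DR = 1009 m³/s.
V = ΣQ_DR · Δt = 1009 × 7200 s = 7.265 × 10^6 m³.
Over A = 179 km², depth = V / A = 40.6 mm.

d ≈ 40.6 mm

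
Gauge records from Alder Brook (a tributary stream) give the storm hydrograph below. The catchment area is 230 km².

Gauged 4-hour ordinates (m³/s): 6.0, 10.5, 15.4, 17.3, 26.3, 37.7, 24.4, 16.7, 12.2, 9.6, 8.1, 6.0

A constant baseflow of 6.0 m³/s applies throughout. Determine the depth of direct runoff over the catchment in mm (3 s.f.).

d ≈ 7.40 mm

Direct runoff: 0.0, 4.5, 9.4, 11.3, 20.3, 31.7, 18.4, 10.7, 6.2, 3.6, 2.1, 0.0 m³/s; ΣQ_DR = 118.2 m³/s.
V = ΣQ_DR · Δt = 118.2 × 14400 s = 1.702 × 10^6 m³.
Over A = 230 km², depth = V / A = 7.40 mm.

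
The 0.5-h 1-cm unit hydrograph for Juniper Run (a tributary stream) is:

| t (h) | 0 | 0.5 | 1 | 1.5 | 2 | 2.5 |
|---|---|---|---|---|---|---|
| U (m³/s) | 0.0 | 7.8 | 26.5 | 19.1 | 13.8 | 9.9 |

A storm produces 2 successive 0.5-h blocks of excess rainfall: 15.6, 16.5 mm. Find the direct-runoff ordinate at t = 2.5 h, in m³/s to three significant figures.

By discrete convolution, Q_j = Σ (P_i / 10 mm) · U_{j−i}.
At t = 2.5 h (j=5): Q = (15.6/10)·9.9 + (16.5/10)·13.8 = 38.2 m³/s.

Q ≈ 38.2 m³/s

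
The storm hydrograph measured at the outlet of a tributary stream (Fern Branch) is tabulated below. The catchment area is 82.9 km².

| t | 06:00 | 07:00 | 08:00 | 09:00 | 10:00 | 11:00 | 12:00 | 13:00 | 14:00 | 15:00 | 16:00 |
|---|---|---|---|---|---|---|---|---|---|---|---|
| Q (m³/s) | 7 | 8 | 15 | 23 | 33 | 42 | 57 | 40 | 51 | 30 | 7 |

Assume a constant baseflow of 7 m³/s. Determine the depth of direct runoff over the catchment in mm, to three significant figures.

d ≈ 10.2 mm

Direct runoff: 0.0, 1.0, 8.0, 16.0, 26.0, 35.0, 50.0, 33.0, 44.0, 23.0, 0.0 m³/s; ΣQ_DR = 236.0 m³/s.
V = ΣQ_DR · Δt = 236.0 × 3600 s = 8.496 × 10^5 m³.
Over A = 82.9 km², depth = V / A = 10.2 mm.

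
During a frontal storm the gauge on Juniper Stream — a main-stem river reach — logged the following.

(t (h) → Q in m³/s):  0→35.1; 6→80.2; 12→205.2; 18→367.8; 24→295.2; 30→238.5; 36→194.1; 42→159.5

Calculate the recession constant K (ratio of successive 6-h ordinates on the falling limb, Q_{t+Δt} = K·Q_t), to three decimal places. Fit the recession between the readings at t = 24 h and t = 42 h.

K ≈ 0.814

Using the recession-limb readings at t = 24 h and t = 42 h: Q falls from 295.2 to 159.5 m³/s over 3 intervals.
K = (Q₂/Q₁)^(1/3) = (159.5/295.2)^(1/3) = 0.814.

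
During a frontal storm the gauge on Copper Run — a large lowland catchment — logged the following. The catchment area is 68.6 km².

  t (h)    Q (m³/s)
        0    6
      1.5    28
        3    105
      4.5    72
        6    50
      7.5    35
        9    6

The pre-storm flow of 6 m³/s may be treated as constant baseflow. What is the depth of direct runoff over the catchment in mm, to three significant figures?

d ≈ 20.5 mm

Direct runoff: 0.0, 22.0, 99.0, 66.0, 44.0, 29.0, 0.0 m³/s; ΣQ_DR = 260.0 m³/s.
V = ΣQ_DR · Δt = 260.0 × 5400 s = 1.404 × 10^6 m³.
Over A = 68.6 km², depth = V / A = 20.5 mm.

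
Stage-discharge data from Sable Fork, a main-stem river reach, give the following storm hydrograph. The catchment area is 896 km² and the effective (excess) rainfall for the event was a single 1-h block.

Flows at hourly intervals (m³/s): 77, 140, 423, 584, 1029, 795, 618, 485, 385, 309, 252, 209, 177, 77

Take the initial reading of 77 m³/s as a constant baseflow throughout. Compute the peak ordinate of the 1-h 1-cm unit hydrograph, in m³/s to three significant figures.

U_p ≈ 529 m³/s

Direct runoff: 0.0, 63.0, 346.0, 507.0, 952.0, 718.0, 541.0, 408.0, 308.0, 232.0, 175.0, 132.0, 100.0, 0.0 m³/s; ΣQ_DR = 4482 m³/s, peak = 952.0 m³/s.
Runoff depth d = ΣQ_DR·Δt / A = 4482 × 3600 / (896 km²) = 18.01 mm.
The 1-cm UH is the DRH scaled by (10 mm)/d, so U_p = 952.0 × 10/18.01 = 529 m³/s.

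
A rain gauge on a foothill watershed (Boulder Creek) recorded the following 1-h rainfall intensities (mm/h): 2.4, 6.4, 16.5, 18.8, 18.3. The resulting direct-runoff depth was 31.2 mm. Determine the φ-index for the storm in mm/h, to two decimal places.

φ ≈ 7.47 mm/h

Only the 3 blocks with intensity above φ contribute runoff: 16.5, 18.8, 18.3 mm/h.
Σ(I−φ)·Δt = d  ⇒  (16.5+18.8+18.3 − 3φ)·1 = 31.2
φ = (53.60 − 31.2/1) / 3 = 7.47 mm/h.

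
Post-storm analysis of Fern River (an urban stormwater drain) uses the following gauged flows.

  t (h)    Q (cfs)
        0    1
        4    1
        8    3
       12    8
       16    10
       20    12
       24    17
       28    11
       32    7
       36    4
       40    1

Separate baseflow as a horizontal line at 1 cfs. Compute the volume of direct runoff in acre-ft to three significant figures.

Direct-runoff ordinates (Q − Q_b): 0.0, 0.0, 2.0, 7.0, 9.0, 11.0, 16.0, 10.0, 6.0, 3.0, 0.0 cfs.
ΣQ_DR = 64.00 cfs.
With Δt = 4 h = 14400 s, V = ΣQ_DR · Δt = 64.00 × 14400 = 9.22 × 10^5 ft³ = 21.2 acre-ft.

V ≈ 21.2 acre-ft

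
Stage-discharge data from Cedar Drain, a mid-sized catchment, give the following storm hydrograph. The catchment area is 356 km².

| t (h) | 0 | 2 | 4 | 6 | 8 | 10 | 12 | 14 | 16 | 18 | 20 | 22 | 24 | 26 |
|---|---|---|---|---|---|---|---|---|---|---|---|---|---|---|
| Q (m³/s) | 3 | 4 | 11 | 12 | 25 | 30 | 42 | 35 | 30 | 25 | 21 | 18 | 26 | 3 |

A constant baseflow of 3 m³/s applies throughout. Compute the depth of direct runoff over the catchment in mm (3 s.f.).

d ≈ 4.91 mm

Direct runoff: 0.0, 1.0, 8.0, 9.0, 22.0, 27.0, 39.0, 32.0, 27.0, 22.0, 18.0, 15.0, 23.0, 0.0 m³/s; ΣQ_DR = 243.0 m³/s.
V = ΣQ_DR · Δt = 243.0 × 7200 s = 1.750 × 10^6 m³.
Over A = 356 km², depth = V / A = 4.91 mm.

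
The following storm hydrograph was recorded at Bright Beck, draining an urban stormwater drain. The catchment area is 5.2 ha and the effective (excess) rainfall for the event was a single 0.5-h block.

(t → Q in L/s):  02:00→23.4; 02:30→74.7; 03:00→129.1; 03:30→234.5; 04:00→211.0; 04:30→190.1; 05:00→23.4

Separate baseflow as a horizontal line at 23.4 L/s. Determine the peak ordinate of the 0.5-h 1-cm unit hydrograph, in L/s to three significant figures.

U_p ≈ 84.4 L/s

Direct runoff: 0.0, 51.3, 105.7, 211.1, 187.6, 166.7, 0.0 L/s; ΣQ_DR = 722.4 L/s, peak = 211.1 L/s.
Runoff depth d = ΣQ_DR·Δt / A = 722.4 × 1800 / (5.2 ha) = 25.01 mm.
The 1-cm UH is the DRH scaled by (10 mm)/d, so U_p = 211.1 × 10/25.01 = 84.4 L/s.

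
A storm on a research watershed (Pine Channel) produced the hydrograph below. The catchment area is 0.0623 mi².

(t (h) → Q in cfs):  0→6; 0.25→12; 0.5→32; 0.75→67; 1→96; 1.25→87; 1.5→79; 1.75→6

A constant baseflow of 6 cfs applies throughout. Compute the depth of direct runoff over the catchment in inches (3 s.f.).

d ≈ 2.10 in

Direct runoff: 0.0, 6.0, 26.0, 61.0, 90.0, 81.0, 73.0, 0.0 cfs; ΣQ_DR = 337.0 cfs.
V = ΣQ_DR · Δt = 337.0 × 900 s = 3.033 × 10^5 ft³.
Over A = 0.0623 mi², depth = V / A = 2.10 in.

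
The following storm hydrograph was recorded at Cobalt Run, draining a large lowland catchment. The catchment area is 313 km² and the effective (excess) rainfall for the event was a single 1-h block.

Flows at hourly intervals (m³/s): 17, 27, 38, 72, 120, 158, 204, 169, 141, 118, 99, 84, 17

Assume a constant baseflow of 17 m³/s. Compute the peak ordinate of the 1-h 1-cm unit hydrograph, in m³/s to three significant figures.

U_p ≈ 156 m³/s

Direct runoff: 0.0, 10.0, 21.0, 55.0, 103.0, 141.0, 187.0, 152.0, 124.0, 101.0, 82.0, 67.0, 0.0 m³/s; ΣQ_DR = 1043 m³/s, peak = 187.0 m³/s.
Runoff depth d = ΣQ_DR·Δt / A = 1043 × 3600 / (313 km²) = 12.00 mm.
The 1-cm UH is the DRH scaled by (10 mm)/d, so U_p = 187.0 × 10/12.00 = 156 m³/s.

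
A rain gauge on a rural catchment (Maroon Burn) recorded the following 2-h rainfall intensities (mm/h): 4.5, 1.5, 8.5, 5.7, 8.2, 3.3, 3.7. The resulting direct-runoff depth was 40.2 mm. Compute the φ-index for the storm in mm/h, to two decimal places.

Only the 6 blocks with intensity above φ contribute runoff: 4.5, 8.5, 5.7, 8.2, 3.3, 3.7 mm/h.
Σ(I−φ)·Δt = d  ⇒  (4.5+8.5+5.7+8.2+3.3+3.7 − 6φ)·2 = 40.2
φ = (33.90 − 40.2/2) / 6 = 2.30 mm/h.

φ ≈ 2.30 mm/h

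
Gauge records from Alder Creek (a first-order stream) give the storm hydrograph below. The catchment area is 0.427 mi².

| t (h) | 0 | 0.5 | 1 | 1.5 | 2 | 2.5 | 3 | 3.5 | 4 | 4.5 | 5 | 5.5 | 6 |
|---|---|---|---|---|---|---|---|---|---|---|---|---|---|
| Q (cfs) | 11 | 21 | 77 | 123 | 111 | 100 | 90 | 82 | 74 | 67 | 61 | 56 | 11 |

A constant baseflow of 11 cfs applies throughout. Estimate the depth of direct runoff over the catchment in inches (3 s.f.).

Direct runoff: 0.0, 10.0, 66.0, 112.0, 100.0, 89.0, 79.0, 71.0, 63.0, 56.0, 50.0, 45.0, 0.0 cfs; ΣQ_DR = 741.0 cfs.
V = ΣQ_DR · Δt = 741.0 × 1800 s = 1.334 × 10^6 ft³.
Over A = 0.427 mi², depth = V / A = 1.34 in.

d ≈ 1.34 in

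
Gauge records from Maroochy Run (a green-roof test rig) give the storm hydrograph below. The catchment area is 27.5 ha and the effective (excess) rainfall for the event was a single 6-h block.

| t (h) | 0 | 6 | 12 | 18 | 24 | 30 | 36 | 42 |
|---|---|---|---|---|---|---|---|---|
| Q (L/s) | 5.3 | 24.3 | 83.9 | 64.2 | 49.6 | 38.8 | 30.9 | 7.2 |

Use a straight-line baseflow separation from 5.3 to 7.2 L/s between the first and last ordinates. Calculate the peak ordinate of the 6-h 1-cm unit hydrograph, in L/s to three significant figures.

U_p ≈ 39.1 L/s

Direct runoff: 0.00, 18.73, 78.06, 58.09, 43.21, 32.14, 23.97, 0.00 L/s; ΣQ_DR = 254.2 L/s, peak = 78.06 L/s.
Runoff depth d = ΣQ_DR·Δt / A = 254.2 × 21600 / (27.5 ha) = 19.97 mm.
The 1-cm UH is the DRH scaled by (10 mm)/d, so U_p = 78.06 × 10/19.97 = 39.1 L/s.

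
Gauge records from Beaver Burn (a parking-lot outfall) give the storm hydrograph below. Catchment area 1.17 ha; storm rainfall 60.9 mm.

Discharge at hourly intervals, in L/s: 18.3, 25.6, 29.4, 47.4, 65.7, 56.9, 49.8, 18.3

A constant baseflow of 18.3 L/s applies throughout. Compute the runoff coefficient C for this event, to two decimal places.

ΣQ_DR = 165.0 L/s; V = ΣQ_DR·Δt = 5.940 × 10^5 L.
Runoff depth d = V / A = 50.77 mm.
C = d / P = 50.77 / 60.9 = 0.83.

C ≈ 0.83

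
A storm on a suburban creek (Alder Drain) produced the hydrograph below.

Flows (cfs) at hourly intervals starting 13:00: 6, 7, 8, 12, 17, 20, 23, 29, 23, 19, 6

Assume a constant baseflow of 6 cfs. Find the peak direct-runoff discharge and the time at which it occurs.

Q_p = 23.0 cfs at t = 20:00

Subtracting baseflow gives direct-runoff ordinates: 0.0, 1.0, 2.0, 6.0, 11.0, 14.0, 17.0, 23.0, 17.0, 13.0, 0.0 cfs.
The maximum is 23.0 cfs, occurring at the reading for t = 20:00.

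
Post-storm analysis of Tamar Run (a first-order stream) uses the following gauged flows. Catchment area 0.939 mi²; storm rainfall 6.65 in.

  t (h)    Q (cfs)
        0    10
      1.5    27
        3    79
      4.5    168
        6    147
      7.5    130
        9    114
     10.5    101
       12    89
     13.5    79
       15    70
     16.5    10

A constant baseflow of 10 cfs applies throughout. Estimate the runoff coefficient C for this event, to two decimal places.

ΣQ_DR = 904.0 cfs; V = ΣQ_DR·Δt = 4.882 × 10^6 ft³.
Runoff depth d = V / A = 2.238 in.
C = d / P = 2.238 / 6.65 = 0.34.

C ≈ 0.34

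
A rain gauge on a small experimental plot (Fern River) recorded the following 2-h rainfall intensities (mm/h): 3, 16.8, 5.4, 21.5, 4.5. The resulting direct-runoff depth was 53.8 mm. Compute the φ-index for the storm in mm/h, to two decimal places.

φ ≈ 5.70 mm/h

Only the 2 blocks with intensity above φ contribute runoff: 16.8, 21.5 mm/h.
Σ(I−φ)·Δt = d  ⇒  (16.8+21.5 − 2φ)·2 = 53.8
φ = (38.30 − 53.8/2) / 2 = 5.70 mm/h.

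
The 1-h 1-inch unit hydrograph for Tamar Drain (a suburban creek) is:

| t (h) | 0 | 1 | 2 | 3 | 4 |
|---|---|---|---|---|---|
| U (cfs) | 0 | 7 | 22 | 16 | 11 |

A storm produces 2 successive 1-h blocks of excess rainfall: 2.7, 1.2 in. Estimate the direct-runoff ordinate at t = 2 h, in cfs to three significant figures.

By discrete convolution, Q_j = Σ (P_i / 1 in) · U_{j−i}.
At t = 2 h (j=2): Q = (2.7/1)·22 + (1.2/1)·7 = 67.8 cfs.

Q ≈ 67.8 cfs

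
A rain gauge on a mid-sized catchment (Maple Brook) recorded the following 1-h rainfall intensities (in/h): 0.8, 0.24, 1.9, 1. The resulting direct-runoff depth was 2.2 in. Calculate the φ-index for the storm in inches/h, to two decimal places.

φ ≈ 0.50 in/h

Only the 3 blocks with intensity above φ contribute runoff: 0.8, 1.9, 1 in/h.
Σ(I−φ)·Δt = d  ⇒  (0.8+1.9+1 − 3φ)·1 = 2.2
φ = (3.700 − 2.2/1) / 3 = 0.50 in/h.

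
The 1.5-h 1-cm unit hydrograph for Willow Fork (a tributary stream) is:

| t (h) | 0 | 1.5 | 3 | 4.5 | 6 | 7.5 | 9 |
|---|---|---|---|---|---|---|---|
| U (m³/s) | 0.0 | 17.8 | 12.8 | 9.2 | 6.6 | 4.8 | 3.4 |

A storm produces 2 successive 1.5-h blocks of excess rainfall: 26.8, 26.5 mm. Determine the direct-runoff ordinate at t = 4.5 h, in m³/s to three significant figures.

Q ≈ 58.6 m³/s

By discrete convolution, Q_j = Σ (P_i / 10 mm) · U_{j−i}.
At t = 4.5 h (j=3): Q = (26.8/10)·9.2 + (26.5/10)·12.8 = 58.6 m³/s.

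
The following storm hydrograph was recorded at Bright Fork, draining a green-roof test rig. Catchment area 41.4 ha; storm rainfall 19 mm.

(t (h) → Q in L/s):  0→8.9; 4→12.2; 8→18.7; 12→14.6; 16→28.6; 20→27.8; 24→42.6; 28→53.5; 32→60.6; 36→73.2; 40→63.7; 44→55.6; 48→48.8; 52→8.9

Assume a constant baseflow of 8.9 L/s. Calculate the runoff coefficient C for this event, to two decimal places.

ΣQ_DR = 393.1 L/s; V = ΣQ_DR·Δt = 5.661 × 10^6 L.
Runoff depth d = V / A = 13.67 mm.
C = d / P = 13.67 / 19 = 0.72.

C ≈ 0.72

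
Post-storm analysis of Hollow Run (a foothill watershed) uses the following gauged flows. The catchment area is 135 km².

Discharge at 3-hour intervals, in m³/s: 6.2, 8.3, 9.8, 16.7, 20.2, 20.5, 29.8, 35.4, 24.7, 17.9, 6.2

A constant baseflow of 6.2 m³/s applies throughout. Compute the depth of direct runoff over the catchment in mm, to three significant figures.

d ≈ 10.2 mm

Direct runoff: 0.0, 2.1, 3.6, 10.5, 14.0, 14.3, 23.6, 29.2, 18.5, 11.7, 0.0 m³/s; ΣQ_DR = 127.5 m³/s.
V = ΣQ_DR · Δt = 127.5 × 10800 s = 1.377 × 10^6 m³.
Over A = 135 km², depth = V / A = 10.2 mm.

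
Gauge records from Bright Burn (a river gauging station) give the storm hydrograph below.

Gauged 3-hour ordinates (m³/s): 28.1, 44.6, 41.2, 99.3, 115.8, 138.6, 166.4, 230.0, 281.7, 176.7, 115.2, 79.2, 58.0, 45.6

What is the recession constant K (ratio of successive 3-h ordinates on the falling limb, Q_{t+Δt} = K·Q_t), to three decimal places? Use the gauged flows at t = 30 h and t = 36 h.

K ≈ 0.710

Using the recession-limb readings at t = 30 h and t = 36 h: Q falls from 115.2 to 58.0 m³/s over 2 intervals.
K = (Q₂/Q₁)^(1/2) = (58.0/115.2)^(1/2) = 0.710.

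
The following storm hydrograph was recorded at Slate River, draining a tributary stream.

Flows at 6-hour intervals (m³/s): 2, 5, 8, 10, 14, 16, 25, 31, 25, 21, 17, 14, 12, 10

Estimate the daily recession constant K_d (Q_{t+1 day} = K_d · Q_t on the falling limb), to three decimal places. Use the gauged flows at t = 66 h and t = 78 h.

Between t = 66 h and t = 78 h the flow falls from 14 to 10 m³/s over 2×6 h = 12 h.
Per-interval ratio K = (10/14)^(1/2) = 0.8452; K_d = K^(24/6) = 0.510.

K_d ≈ 0.510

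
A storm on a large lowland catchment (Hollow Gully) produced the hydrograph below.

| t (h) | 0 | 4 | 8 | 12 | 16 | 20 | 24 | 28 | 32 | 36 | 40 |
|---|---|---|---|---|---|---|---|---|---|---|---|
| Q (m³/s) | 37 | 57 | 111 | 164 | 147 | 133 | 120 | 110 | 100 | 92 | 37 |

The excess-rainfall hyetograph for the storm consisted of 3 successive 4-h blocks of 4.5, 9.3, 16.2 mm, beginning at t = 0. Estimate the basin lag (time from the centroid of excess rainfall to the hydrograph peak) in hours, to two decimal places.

Centroid of excess rainfall: t_c = Σ P_i·t̄_i / ΣP_i = 7.5600 h (block centres at 2, 6, 10 h).
Hydrograph peak occurs at t = 12 h, so basin lag t_L = 12 − 7.5600 = 4.44 h.

t_L ≈ 4.44 h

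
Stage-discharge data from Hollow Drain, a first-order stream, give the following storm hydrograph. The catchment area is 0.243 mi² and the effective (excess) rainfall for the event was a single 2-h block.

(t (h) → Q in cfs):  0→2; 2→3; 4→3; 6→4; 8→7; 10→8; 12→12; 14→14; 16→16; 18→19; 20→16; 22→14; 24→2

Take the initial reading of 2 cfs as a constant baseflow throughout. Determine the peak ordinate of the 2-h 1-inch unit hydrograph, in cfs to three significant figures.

Direct runoff: 0.0, 1.0, 1.0, 2.0, 5.0, 6.0, 10.0, 12.0, 14.0, 17.0, 14.0, 12.0, 0.0 cfs; ΣQ_DR = 94.00 cfs, peak = 17.0 cfs.
Runoff depth d = ΣQ_DR·Δt / A = 94.00 × 7200 / (0.243 mi²) = 1.199 in.
The 1-inch UH is the DRH scaled by (1 in)/d, so U_p = 17.0 × 1/1.199 = 14.2 cfs.

U_p ≈ 14.2 cfs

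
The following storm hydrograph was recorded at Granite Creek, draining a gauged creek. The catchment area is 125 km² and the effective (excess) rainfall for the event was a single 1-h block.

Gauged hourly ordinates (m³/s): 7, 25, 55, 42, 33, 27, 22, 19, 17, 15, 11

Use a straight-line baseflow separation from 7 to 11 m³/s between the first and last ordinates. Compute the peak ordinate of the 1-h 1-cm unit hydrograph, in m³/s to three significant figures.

Direct runoff: 0.00, 17.60, 47.20, 33.80, 24.40, 18.00, 12.60, 9.20, 6.80, 4.40, 0.00 m³/s; ΣQ_DR = 174.0 m³/s, peak = 47.20 m³/s.
Runoff depth d = ΣQ_DR·Δt / A = 174.0 × 3600 / (125 km²) = 5.011 mm.
The 1-cm UH is the DRH scaled by (10 mm)/d, so U_p = 47.20 × 10/5.011 = 94.2 m³/s.

U_p ≈ 94.2 m³/s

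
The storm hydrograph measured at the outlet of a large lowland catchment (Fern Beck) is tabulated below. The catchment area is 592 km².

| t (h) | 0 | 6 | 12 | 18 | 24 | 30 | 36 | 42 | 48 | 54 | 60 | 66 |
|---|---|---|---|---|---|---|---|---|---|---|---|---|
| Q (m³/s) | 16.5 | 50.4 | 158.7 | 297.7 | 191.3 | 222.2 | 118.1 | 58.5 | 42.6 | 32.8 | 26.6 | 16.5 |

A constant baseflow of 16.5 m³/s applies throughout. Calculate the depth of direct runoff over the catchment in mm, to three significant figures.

Direct runoff: 0.0, 33.9, 142.2, 281.2, 174.8, 205.7, 101.6, 42.0, 26.1, 16.3, 10.1, 0.0 m³/s; ΣQ_DR = 1034 m³/s.
V = ΣQ_DR · Δt = 1034 × 21600 s = 2.233 × 10^7 m³.
Over A = 592 km², depth = V / A = 37.7 mm.

d ≈ 37.7 mm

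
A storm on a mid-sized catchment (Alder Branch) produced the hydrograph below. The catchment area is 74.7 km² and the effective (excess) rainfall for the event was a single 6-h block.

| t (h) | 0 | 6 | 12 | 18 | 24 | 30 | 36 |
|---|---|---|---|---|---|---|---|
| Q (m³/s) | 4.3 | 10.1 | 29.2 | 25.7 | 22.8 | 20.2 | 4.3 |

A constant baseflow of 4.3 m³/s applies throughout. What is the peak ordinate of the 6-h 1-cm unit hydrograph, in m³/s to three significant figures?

Direct runoff: 0.0, 5.8, 24.9, 21.4, 18.5, 15.9, 0.0 m³/s; ΣQ_DR = 86.50 m³/s, peak = 24.9 m³/s.
Runoff depth d = ΣQ_DR·Δt / A = 86.50 × 21600 / (74.7 km²) = 25.01 mm.
The 1-cm UH is the DRH scaled by (10 mm)/d, so U_p = 24.9 × 10/25.01 = 9.96 m³/s.

U_p ≈ 9.96 m³/s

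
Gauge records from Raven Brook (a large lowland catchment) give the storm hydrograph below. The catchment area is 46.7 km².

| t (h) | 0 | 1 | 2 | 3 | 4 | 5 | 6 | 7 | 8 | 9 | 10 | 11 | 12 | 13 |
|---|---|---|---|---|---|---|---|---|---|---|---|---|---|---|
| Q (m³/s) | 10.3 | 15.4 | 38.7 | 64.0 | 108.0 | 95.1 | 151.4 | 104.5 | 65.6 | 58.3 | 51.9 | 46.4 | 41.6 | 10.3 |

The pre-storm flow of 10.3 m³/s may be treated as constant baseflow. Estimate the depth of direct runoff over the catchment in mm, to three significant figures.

d ≈ 55.3 mm

Direct runoff: 0.0, 5.1, 28.4, 53.7, 97.7, 84.8, 141.1, 94.2, 55.3, 48.0, 41.6, 36.1, 31.3, 0.0 m³/s; ΣQ_DR = 717.3 m³/s.
V = ΣQ_DR · Δt = 717.3 × 3600 s = 2.582 × 10^6 m³.
Over A = 46.7 km², depth = V / A = 55.3 mm.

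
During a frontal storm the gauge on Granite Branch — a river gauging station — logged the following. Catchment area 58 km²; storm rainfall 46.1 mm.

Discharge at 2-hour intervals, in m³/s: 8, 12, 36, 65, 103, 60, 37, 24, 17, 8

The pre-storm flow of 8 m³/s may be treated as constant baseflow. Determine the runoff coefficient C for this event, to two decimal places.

ΣQ_DR = 290.0 m³/s; V = ΣQ_DR·Δt = 2.088 × 10^6 m³.
Runoff depth d = V / A = 36.00 mm.
C = d / P = 36.00 / 46.1 = 0.78.

C ≈ 0.78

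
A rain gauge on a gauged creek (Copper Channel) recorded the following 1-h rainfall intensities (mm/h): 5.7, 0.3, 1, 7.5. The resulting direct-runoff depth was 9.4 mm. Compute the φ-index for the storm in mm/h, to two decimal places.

φ ≈ 1.90 mm/h

Only the 2 blocks with intensity above φ contribute runoff: 5.7, 7.5 mm/h.
Σ(I−φ)·Δt = d  ⇒  (5.7+7.5 − 2φ)·1 = 9.4
φ = (13.20 − 9.4/1) / 2 = 1.90 mm/h.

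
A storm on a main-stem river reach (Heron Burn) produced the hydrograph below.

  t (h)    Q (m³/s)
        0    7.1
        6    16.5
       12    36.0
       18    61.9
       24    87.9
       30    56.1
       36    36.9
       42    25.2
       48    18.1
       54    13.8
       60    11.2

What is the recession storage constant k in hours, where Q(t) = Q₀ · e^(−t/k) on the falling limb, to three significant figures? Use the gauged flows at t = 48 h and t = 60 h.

On the falling limb, Q drops from 18.1 to 11.2 m³/s between t = 48 h and t = 60 h (Δt = 12 h).
k = −Δt / ln(Q₂/Q₁) = −12 / ln(11.2/18.1) = 25.0 h.

k ≈ 25.0 h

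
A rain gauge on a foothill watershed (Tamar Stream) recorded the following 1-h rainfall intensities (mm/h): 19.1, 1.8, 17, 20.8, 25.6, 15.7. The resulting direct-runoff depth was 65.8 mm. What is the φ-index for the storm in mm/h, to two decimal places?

Only the 5 blocks with intensity above φ contribute runoff: 19.1, 17, 20.8, 25.6, 15.7 mm/h.
Σ(I−φ)·Δt = d  ⇒  (19.1+17+20.8+25.6+15.7 − 5φ)·1 = 65.8
φ = (98.20 − 65.8/1) / 5 = 6.48 mm/h.

φ ≈ 6.48 mm/h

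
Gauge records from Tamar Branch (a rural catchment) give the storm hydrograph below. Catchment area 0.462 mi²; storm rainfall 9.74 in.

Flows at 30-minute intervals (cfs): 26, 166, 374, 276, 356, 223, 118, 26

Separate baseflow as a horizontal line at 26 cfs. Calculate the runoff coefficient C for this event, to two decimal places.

ΣQ_DR = 1357 cfs; V = ΣQ_DR·Δt = 2.443 × 10^6 ft³.
Runoff depth d = V / A = 2.276 in.
C = d / P = 2.276 / 9.74 = 0.23.

C ≈ 0.23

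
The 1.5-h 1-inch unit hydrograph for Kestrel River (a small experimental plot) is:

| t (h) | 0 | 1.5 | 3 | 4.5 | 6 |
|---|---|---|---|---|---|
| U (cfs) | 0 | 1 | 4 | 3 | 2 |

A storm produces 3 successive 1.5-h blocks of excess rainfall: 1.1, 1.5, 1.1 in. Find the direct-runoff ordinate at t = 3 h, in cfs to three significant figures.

Q ≈ 5.90 cfs

By discrete convolution, Q_j = Σ (P_i / 1 in) · U_{j−i}.
At t = 3 h (j=2): Q = (1.1/1)·4 + (1.5/1)·1 + (1.1/1)·0 = 5.90 cfs.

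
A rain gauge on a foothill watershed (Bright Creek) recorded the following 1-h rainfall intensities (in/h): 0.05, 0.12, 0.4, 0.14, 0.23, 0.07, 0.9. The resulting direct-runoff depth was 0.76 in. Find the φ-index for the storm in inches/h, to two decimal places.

φ ≈ 0.27 in/h

Only the 2 blocks with intensity above φ contribute runoff: 0.4, 0.9 in/h.
Σ(I−φ)·Δt = d  ⇒  (0.4+0.9 − 2φ)·1 = 0.76
φ = (1.300 − 0.76/1) / 2 = 0.27 in/h.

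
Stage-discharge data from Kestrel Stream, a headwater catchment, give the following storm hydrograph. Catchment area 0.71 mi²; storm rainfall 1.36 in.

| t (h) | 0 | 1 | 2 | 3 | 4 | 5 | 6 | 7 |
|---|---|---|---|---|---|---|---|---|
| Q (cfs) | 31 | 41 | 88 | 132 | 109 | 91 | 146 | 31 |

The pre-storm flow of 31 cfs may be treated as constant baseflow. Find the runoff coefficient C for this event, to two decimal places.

ΣQ_DR = 421.0 cfs; V = ΣQ_DR·Δt = 1.516 × 10^6 ft³.
Runoff depth d = V / A = 0.9188 in.
C = d / P = 0.9188 / 1.36 = 0.68.

C ≈ 0.68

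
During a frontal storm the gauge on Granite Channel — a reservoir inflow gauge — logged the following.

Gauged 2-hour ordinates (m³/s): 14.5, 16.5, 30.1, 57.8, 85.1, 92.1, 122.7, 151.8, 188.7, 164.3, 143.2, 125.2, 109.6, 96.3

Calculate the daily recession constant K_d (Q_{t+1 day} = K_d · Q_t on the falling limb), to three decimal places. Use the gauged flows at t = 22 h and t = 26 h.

Between t = 22 h and t = 26 h the flow falls from 125.2 to 96.3 m³/s over 2×2 h = 4 h.
Per-interval ratio K = (96.3/125.2)^(1/2) = 0.8770; K_d = K^(24/2) = 0.207.

K_d ≈ 0.207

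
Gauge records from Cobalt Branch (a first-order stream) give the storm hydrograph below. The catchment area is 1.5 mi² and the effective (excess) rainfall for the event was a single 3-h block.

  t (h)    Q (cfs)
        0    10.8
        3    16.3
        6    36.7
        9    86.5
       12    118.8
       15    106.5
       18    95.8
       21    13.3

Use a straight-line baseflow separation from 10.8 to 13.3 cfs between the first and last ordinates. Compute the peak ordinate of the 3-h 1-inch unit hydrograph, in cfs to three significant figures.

U_p ≈ 88.6 cfs

Direct runoff: 0.00, 5.14, 25.19, 74.63, 106.57, 93.91, 82.86, 0.00 cfs; ΣQ_DR = 388.3 cfs, peak = 106.57 cfs.
Runoff depth d = ΣQ_DR·Δt / A = 388.3 × 10800 / (1.5 mi²) = 1.203 in.
The 1-inch UH is the DRH scaled by (1 in)/d, so U_p = 106.57 × 1/1.203 = 88.6 cfs.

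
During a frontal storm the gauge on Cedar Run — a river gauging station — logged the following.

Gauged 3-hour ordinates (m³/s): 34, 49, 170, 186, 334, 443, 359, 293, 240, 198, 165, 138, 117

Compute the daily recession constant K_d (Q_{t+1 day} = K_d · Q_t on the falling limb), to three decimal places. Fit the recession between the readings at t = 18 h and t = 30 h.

Between t = 18 h and t = 30 h the flow falls from 359 to 165 m³/s over 4×3 h = 12 h.
Per-interval ratio K = (165/359)^(1/4) = 0.8234; K_d = K^(24/3) = 0.211.

K_d ≈ 0.211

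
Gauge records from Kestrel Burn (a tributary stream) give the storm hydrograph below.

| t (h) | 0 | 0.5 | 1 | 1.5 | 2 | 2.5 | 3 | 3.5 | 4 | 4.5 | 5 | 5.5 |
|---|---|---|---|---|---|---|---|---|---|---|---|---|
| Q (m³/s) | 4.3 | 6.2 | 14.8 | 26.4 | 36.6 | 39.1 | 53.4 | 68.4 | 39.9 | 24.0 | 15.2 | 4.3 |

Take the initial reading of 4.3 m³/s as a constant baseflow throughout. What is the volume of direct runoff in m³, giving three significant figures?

Direct-runoff ordinates (Q − Q_b): 0.0, 1.9, 10.5, 22.1, 32.3, 34.8, 49.1, 64.1, 35.6, 19.7, 10.9, 0.0 m³/s.
ΣQ_DR = 281.0 m³/s.
With Δt = 0.5 h = 1800 s, V = ΣQ_DR · Δt = 281.0 × 1800 = 5.06 × 10^5 m³.

V ≈ 5.06 × 10^5 m³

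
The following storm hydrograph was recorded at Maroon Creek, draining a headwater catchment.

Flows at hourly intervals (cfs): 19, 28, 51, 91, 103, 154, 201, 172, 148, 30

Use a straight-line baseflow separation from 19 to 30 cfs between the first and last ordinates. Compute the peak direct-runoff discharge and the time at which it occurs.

Subtracting baseflow gives direct-runoff ordinates: 0.00, 7.78, 29.56, 68.33, 79.11, 128.89, 174.67, 144.44, 119.22, 0.00 cfs.
The maximum is 174.67 cfs, occurring at the reading for t = 6 h.

Q_p = 174.67 cfs at t = 6 h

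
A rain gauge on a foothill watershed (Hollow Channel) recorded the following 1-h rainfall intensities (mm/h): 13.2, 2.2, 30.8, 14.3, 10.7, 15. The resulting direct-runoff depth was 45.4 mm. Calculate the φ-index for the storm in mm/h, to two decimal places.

φ ≈ 7.72 mm/h

Only the 5 blocks with intensity above φ contribute runoff: 13.2, 30.8, 14.3, 10.7, 15 mm/h.
Σ(I−φ)·Δt = d  ⇒  (13.2+30.8+14.3+10.7+15 − 5φ)·1 = 45.4
φ = (84.00 − 45.4/1) / 5 = 7.72 mm/h.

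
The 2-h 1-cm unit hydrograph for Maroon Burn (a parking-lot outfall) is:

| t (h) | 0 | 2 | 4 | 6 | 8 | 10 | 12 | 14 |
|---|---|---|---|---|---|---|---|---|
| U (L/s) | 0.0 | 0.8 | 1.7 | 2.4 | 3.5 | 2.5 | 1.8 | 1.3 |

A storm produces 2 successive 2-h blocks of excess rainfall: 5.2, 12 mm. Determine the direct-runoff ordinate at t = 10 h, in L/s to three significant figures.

Q ≈ 5.50 L/s

By discrete convolution, Q_j = Σ (P_i / 10 mm) · U_{j−i}.
At t = 10 h (j=5): Q = (5.2/10)·2.5 + (12/10)·3.5 = 5.50 L/s.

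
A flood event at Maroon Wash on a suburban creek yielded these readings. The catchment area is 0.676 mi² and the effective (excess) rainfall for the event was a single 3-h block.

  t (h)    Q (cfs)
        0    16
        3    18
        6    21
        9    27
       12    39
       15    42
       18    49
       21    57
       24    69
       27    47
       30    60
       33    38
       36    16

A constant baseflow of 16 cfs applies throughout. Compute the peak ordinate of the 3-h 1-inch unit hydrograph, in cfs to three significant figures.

U_p ≈ 26.5 cfs

Direct runoff: 0.0, 2.0, 5.0, 11.0, 23.0, 26.0, 33.0, 41.0, 53.0, 31.0, 44.0, 22.0, 0.0 cfs; ΣQ_DR = 291.0 cfs, peak = 53.0 cfs.
Runoff depth d = ΣQ_DR·Δt / A = 291.0 × 10800 / (0.676 mi²) = 2.001 in.
The 1-inch UH is the DRH scaled by (1 in)/d, so U_p = 53.0 × 1/2.001 = 26.5 cfs.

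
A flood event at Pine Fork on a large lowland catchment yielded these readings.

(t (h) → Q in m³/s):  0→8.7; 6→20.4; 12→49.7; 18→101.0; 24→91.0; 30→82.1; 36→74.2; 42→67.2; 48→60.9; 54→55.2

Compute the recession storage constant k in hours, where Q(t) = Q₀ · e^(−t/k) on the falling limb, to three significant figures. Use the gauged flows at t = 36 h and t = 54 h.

On the falling limb, Q drops from 74.2 to 55.2 m³/s between t = 36 h and t = 54 h (Δt = 18 h).
k = −Δt / ln(Q₂/Q₁) = −18 / ln(55.2/74.2) = 60.9 h.

k ≈ 60.9 h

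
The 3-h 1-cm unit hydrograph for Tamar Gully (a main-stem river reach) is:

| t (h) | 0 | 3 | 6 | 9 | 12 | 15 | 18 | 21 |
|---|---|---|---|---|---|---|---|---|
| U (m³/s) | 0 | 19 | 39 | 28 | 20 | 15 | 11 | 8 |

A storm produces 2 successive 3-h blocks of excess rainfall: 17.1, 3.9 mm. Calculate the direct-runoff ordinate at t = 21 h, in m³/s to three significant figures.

By discrete convolution, Q_j = Σ (P_i / 10 mm) · U_{j−i}.
At t = 21 h (j=7): Q = (17.1/10)·8 + (3.9/10)·11 = 18.0 m³/s.

Q ≈ 18.0 m³/s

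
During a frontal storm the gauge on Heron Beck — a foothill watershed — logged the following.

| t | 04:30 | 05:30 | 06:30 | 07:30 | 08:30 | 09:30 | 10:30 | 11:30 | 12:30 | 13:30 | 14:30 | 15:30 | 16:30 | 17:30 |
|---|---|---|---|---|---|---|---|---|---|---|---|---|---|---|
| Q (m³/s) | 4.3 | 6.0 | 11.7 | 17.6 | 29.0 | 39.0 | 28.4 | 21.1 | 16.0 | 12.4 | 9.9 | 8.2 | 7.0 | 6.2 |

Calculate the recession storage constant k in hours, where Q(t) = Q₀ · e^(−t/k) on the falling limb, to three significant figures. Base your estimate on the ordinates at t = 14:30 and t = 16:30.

k ≈ 5.77 h

On the falling limb, Q drops from 9.9 to 7.0 m³/s between t = 14:30 and t = 16:30 (Δt = 2 h).
k = −Δt / ln(Q₂/Q₁) = −2 / ln(7.0/9.9) = 5.77 h.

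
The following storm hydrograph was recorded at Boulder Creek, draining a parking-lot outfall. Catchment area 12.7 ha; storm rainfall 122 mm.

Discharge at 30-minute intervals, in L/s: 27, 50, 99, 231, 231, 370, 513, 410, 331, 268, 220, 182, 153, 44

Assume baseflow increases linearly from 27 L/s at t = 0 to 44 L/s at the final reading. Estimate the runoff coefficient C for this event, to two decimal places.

ΣQ_DR = 2632 L/s; V = ΣQ_DR·Δt = 4.738 × 10^6 L.
Runoff depth d = V / A = 37.30 mm.
C = d / P = 37.30 / 122 = 0.31.

C ≈ 0.31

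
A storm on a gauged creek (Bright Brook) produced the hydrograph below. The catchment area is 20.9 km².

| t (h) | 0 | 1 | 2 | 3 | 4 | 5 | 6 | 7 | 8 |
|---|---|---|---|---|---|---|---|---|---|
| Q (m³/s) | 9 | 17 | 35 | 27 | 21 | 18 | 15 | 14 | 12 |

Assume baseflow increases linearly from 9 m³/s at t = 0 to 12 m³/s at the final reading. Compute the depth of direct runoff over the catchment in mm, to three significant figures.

Direct runoff: 0.00, 7.62, 25.25, 16.88, 10.50, 7.12, 3.75, 2.38, 0.00 m³/s; ΣQ_DR = 73.50 m³/s.
V = ΣQ_DR · Δt = 73.50 × 3600 s = 2.646 × 10^5 m³.
Over A = 20.9 km², depth = V / A = 12.7 mm.

d ≈ 12.7 mm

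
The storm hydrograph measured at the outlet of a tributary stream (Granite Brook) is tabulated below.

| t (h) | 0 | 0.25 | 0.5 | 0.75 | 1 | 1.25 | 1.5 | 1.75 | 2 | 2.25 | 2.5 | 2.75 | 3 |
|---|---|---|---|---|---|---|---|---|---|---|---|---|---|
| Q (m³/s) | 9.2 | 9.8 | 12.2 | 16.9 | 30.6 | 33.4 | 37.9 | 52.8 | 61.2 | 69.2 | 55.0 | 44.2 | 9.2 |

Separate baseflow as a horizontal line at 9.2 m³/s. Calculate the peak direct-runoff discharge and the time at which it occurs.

Subtracting baseflow gives direct-runoff ordinates: 0.0, 0.6, 3.0, 7.7, 21.4, 24.2, 28.7, 43.6, 52.0, 60.0, 45.8, 35.0, 0.0 m³/s.
The maximum is 60.0 m³/s, occurring at the reading for t = 2.25 h.

Q_p = 60.0 m³/s at t = 2.25 h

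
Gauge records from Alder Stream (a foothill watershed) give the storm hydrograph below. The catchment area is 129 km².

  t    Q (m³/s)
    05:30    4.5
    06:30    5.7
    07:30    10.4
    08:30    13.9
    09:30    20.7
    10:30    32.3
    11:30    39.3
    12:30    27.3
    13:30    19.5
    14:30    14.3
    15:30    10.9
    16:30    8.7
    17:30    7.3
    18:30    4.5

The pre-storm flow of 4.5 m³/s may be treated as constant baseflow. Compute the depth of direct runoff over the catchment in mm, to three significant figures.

Direct runoff: 0.0, 1.2, 5.9, 9.4, 16.2, 27.8, 34.8, 22.8, 15.0, 9.8, 6.4, 4.2, 2.8, 0.0 m³/s; ΣQ_DR = 156.3 m³/s.
V = ΣQ_DR · Δt = 156.3 × 3600 s = 5.627 × 10^5 m³.
Over A = 129 km², depth = V / A = 4.36 mm.

d ≈ 4.36 mm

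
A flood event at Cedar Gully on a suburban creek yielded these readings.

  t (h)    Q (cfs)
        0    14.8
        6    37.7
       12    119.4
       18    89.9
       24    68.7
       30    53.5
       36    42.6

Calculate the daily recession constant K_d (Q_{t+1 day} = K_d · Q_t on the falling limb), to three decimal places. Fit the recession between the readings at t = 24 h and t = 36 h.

Between t = 24 h and t = 36 h the flow falls from 68.7 to 42.6 cfs over 2×6 h = 12 h.
Per-interval ratio K = (42.6/68.7)^(1/2) = 0.7875; K_d = K^(24/6) = 0.385.

K_d ≈ 0.385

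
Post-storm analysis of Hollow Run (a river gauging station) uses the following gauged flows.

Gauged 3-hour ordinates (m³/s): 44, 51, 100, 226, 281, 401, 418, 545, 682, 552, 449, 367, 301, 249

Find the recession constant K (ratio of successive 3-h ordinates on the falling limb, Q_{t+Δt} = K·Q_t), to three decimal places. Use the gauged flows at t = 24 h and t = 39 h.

K ≈ 0.817

Using the recession-limb readings at t = 24 h and t = 39 h: Q falls from 682 to 249 m³/s over 5 intervals.
K = (Q₂/Q₁)^(1/5) = (249/682)^(1/5) = 0.817.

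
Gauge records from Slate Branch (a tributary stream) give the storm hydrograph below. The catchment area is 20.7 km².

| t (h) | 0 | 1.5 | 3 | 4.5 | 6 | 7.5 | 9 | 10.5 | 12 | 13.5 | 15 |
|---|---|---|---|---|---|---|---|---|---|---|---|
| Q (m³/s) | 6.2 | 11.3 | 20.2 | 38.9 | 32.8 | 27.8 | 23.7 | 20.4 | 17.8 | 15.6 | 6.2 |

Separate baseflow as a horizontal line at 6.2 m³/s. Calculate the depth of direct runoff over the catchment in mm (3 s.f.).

Direct runoff: 0.0, 5.1, 14.0, 32.7, 26.6, 21.6, 17.5, 14.2, 11.6, 9.4, 0.0 m³/s; ΣQ_DR = 152.7 m³/s.
V = ΣQ_DR · Δt = 152.7 × 5400 s = 8.246 × 10^5 m³.
Over A = 20.7 km², depth = V / A = 39.8 mm.

d ≈ 39.8 mm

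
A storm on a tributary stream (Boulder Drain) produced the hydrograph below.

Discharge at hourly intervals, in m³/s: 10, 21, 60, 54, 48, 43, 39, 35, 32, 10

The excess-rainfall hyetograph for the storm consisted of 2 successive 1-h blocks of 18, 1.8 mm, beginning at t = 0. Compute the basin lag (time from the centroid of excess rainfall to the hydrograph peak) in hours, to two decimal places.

Centroid of excess rainfall: t_c = Σ P_i·t̄_i / ΣP_i = 0.5909 h (block centres at 0.5, 1.5 h).
Hydrograph peak occurs at t = 2 h, so basin lag t_L = 2 − 0.5909 = 1.41 h.

t_L ≈ 1.41 h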